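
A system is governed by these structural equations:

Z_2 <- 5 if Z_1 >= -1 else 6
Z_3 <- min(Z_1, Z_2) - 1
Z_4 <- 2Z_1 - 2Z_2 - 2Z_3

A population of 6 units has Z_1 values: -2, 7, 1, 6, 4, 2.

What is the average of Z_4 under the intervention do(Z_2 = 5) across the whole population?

-7

do(Z_2=5) breaks Z_2's dependence on Z_1. With Z_2=5 fixed, Z_4 across the units is -8, -4, -8, -6, -8, -8, mean -7.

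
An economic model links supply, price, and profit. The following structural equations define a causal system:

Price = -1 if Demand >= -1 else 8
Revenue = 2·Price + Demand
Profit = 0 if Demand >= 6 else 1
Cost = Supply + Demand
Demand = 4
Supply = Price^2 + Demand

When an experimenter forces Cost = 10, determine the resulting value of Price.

The intervention breaks the incoming arrows to Cost: Cost = Supply + Demand no longer applies, and Cost = 10.
Since Price is not a descendant of the intervened variable, it is unaffected.
Price = -1 if Demand >= -1 else 8  [with Demand=4]  = -1

-1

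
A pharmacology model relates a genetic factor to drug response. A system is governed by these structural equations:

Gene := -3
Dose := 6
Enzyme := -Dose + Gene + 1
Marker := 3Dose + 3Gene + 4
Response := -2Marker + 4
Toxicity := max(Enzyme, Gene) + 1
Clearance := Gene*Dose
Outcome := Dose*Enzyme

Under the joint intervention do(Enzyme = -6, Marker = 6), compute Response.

Setting Enzyme = -6, Marker = 6 by intervention discards those variables' equations.
Response = -2Marker + 4  [with Marker=6]  = -8

-8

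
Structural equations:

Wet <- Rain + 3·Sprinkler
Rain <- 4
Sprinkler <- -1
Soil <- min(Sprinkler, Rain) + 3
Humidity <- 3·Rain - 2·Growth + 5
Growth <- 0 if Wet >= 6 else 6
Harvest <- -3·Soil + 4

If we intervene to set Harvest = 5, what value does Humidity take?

Intervening sets Harvest = 5 and removes its equation (Harvest <- -3·Soil + 4).
Since Humidity is not a descendant of the intervened variable, it is unaffected.
Wet = Rain + 3·Sprinkler  [with Rain=4, Sprinkler=-1]  = 1
Growth = 0 if Wet >= 6 else 6  [with Wet=1]  = 6
Humidity = 3·Rain - 2·Growth + 5  [with Rain=4, Growth=6]  = 5

5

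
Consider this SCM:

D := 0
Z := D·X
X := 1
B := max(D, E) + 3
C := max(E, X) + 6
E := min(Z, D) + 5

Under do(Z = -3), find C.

The intervention breaks the incoming arrows to Z: Z := D·X no longer applies, and Z = -3.
E = min(Z, D) + 5  [with Z=-3, D=0]  = 2
C = max(E, X) + 6  [with E=2, X=1]  = 8

8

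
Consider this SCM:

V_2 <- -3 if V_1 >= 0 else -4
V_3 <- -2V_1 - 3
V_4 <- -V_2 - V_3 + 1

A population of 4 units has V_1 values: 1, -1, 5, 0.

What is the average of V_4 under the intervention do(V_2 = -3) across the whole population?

Under do(V_2=-3), V_2's equation is replaced by V_2=-3 for every unit. Per-unit V_4: 9, 5, 17, 7. Mean = 9.5.

9.5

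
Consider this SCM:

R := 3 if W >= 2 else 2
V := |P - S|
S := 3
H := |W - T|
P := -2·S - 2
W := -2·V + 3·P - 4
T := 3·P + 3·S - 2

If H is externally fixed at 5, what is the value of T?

-17

do(H=5) replaces the equation H := |W - T| with the constant H = 5.
Since T is not a descendant of the intervened variable, it is unaffected.
P = -2·S - 2  [with S=3]  = -8
T = 3·P + 3·S - 2  [with P=-8, S=3]  = -17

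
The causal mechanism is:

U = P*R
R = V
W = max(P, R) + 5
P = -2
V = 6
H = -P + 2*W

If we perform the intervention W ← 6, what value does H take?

14

Intervening sets W = 6 and removes its equation (W = max(P, R) + 5).
H = -P + 2*W  [with P=-2, W=6]  = 14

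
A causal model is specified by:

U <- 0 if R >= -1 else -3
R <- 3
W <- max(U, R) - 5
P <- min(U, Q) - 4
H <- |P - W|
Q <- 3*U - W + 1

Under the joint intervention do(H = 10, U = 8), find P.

4

The joint intervention fixes H = 10, U = 8, removing each variable's own equation.
W = max(U, R) - 5  [with U=8, R=3]  = 3
Q = 3*U - W + 1  [with U=8, W=3]  = 22
P = min(U, Q) - 4  [with U=8, Q=22]  = 4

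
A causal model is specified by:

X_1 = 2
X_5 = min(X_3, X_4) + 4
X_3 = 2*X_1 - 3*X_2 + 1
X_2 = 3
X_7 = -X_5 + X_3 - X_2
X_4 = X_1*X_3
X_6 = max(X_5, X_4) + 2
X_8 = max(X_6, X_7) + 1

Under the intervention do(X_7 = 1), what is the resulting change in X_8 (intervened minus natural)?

3

do(X_7=1) replaces the equation X_7 = -X_5 + X_3 - X_2 with the constant X_7 = 1.
X_3 = 2*X_1 - 3*X_2 + 1  [with X_1=2, X_2=3]  = -4
X_4 = X_1*X_3  [with X_1=2, X_3=-4]  = -8
X_5 = min(X_3, X_4) + 4  [with X_3=-4, X_4=-8]  = -4
X_6 = max(X_5, X_4) + 2  [with X_5=-4, X_4=-8]  = -2
X_8 = max(X_6, X_7) + 1  [with X_6=-2, X_7=1]  = 2
Without intervention: X_3 = 2*X_1 - 3*X_2 + 1  [with X_1=2, X_2=3]  = -4; X_4 = X_1*X_3  [with X_1=2, X_3=-4]  = -8; X_5 = min(X_3, X_4) + 4  [with X_3=-4, X_4=-8]  = -4; X_6 = max(X_5, X_4) + 2  [with X_5=-4, X_4=-8]  = -2; X_7 = -X_5 + X_3 - X_2  [with X_5=-4, X_3=-4, X_2=3]  = -3; X_8 = max(X_6, X_7) + 1  [with X_6=-2, X_7=-3]  = -1.
Change = 2 − (-1) = 3.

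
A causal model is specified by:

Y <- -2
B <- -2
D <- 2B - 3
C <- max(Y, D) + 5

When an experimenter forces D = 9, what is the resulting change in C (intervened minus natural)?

11

The intervention breaks the incoming arrows to D: D <- 2B - 3 no longer applies, and D = 9.
C = max(Y, D) + 5  [with Y=-2, D=9]  = 14
Without intervention: D = 2B - 3  [with B=-2]  = -7; C = max(Y, D) + 5  [with Y=-2, D=-7]  = 3.
Change = 14 − 3 = 11.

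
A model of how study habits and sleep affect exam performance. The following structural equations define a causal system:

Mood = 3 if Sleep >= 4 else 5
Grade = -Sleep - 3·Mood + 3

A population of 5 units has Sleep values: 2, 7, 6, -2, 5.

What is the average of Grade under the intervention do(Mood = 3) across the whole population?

do(Mood=3) breaks Mood's dependence on Sleep. With Mood=3 fixed, Grade across the units is -8, -13, -12, -4, -11, mean -9.6.

-9.6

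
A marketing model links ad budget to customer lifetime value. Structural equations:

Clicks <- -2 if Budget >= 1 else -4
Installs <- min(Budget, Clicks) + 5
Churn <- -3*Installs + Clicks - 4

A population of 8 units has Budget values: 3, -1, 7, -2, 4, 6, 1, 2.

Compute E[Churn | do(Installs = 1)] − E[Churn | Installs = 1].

1.5

Every unit gets Installs=1 under the intervention. Churn values become -9, -11, -9, -11, -9, -9, -9, -9; E[Churn|do(Installs=1)] = -9.5.
Conditioning on Installs=1 selects the 2 unit(s) with Budget ∈ {-1, -2}. Their Churn values: -11, -11. Mean = -11.
Difference = -9.5 − (-11) = 1.5.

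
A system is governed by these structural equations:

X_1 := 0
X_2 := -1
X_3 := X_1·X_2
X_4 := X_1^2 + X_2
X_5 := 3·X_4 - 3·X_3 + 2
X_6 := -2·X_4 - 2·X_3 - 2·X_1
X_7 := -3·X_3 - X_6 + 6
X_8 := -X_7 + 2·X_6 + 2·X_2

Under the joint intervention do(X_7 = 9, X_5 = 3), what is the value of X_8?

Under do(X_7 = 9, X_5 = 3), each intervened variable's structural equation is replaced by its fixed value.
X_3 = X_1·X_2  [with X_1=0, X_2=-1]  = 0
X_4 = X_1^2 + X_2  [with X_1=0, X_2=-1]  = -1
X_6 = -2·X_4 - 2·X_3 - 2·X_1  [with X_4=-1, X_3=0, X_1=0]  = 2
X_8 = -X_7 + 2·X_6 + 2·X_2  [with X_7=9, X_6=2, X_2=-1]  = -7

-7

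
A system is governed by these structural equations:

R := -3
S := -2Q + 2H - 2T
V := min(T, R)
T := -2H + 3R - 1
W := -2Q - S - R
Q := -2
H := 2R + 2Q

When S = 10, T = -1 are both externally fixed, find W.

-3

Setting S = 10, T = -1 by intervention discards those variables' equations.
W = -2Q - S - R  [with Q=-2, S=10, R=-3]  = -3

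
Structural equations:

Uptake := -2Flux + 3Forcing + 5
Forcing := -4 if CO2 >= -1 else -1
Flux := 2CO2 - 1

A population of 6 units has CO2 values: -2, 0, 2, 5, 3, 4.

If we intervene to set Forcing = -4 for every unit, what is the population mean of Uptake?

-13

Under do(Forcing=-4), Forcing's equation is replaced by Forcing=-4 for every unit. Per-unit Uptake: 3, -5, -13, -25, -17, -21. Mean = -13.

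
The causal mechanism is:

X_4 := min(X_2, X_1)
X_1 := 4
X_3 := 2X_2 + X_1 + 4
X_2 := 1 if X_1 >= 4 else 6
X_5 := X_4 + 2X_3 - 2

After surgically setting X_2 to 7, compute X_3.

The intervention breaks the incoming arrows to X_2: X_2 := 1 if X_1 >= 4 else 6 no longer applies, and X_2 = 7.
X_3 = 2X_2 + X_1 + 4  [with X_2=7, X_1=4]  = 22

22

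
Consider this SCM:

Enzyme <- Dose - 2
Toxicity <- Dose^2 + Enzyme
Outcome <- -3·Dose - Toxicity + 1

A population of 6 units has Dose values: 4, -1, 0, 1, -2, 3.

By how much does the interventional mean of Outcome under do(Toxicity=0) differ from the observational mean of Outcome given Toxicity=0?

Under do(Toxicity=0), Toxicity's equation is replaced by Toxicity=0 for every unit. Per-unit Outcome: -11, 4, 1, -2, 7, -8. Mean = -1.5.
Conditioning on Toxicity=0 selects the 2 unit(s) with Dose ∈ {1, -2}. Their Outcome values: -2, 7. Mean = 2.5.
Difference = -1.5 − 2.5 = -4.

-4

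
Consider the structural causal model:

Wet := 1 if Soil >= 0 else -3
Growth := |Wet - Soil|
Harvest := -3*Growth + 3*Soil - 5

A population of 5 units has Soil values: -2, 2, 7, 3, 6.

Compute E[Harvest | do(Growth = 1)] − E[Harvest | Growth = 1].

9.6

The intervention sets Growth=1 in all 5 units regardless of Soil. Recomputing Harvest per unit gives -14, -2, 13, 1, 10; average 1.6.
Observing Growth=1 restricts to units where Growth's equation naturally yields 1: Soil ∈ {-2, 2}. In that subpopulation Harvest = -14, -2, mean -8.
Difference = 1.6 − (-8) = 9.6.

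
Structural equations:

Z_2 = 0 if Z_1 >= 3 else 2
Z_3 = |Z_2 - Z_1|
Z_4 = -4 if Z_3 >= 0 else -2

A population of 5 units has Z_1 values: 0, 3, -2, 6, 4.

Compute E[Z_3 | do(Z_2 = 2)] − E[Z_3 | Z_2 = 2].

Every unit gets Z_2=2 under the intervention. Z_3 values become 2, 1, 4, 4, 2; E[Z_3|do(Z_2=2)] = 2.6.
Conditioning on Z_2=2 selects the 2 unit(s) with Z_1 ∈ {0, -2}. Their Z_3 values: 2, 4. Mean = 3.
Difference = 2.6 − 3 = -0.4.

-0.4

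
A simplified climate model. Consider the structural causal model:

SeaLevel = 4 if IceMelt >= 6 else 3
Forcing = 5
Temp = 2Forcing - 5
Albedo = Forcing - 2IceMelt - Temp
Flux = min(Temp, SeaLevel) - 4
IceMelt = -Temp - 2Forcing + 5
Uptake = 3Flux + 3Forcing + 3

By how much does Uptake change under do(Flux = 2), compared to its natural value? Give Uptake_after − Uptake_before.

Intervening sets Flux = 2 and removes its equation (Flux = min(Temp, SeaLevel) - 4).
Uptake = 3Flux + 3Forcing + 3  [with Flux=2, Forcing=5]  = 24
Without intervention: Temp = 2Forcing - 5  [with Forcing=5]  = 5; IceMelt = -Temp - 2Forcing + 5  [with Temp=5, Forcing=5]  = -10; SeaLevel = 4 if IceMelt >= 6 else 3  [with IceMelt=-10]  = 3; Flux = min(Temp, SeaLevel) - 4  [with Temp=5, SeaLevel=3]  = -1; Uptake = 3Flux + 3Forcing + 3  [with Flux=-1, Forcing=5]  = 15.
Change = 24 − 15 = 9.

9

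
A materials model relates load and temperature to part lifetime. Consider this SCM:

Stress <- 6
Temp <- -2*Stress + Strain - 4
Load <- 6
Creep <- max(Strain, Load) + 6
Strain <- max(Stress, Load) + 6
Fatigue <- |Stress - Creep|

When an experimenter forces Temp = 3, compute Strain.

Under do(Temp=3), the mechanism Temp <- -2*Stress + Strain - 4 is discarded; Temp is fixed at 3.
Since Strain is not a descendant of the intervened variable, it is unaffected.
Strain = max(Stress, Load) + 6  [with Stress=6, Load=6]  = 12

12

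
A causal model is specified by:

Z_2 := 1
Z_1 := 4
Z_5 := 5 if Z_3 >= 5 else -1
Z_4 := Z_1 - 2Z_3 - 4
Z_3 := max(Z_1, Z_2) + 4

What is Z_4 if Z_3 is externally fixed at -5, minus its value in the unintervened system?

The intervention breaks the incoming arrows to Z_3: Z_3 := max(Z_1, Z_2) + 4 no longer applies, and Z_3 = -5.
Z_4 = Z_1 - 2Z_3 - 4  [with Z_1=4, Z_3=-5]  = 10
Without intervention: Z_3 = max(Z_1, Z_2) + 4  [with Z_1=4, Z_2=1]  = 8; Z_4 = Z_1 - 2Z_3 - 4  [with Z_1=4, Z_3=8]  = -16.
Change = 10 − (-16) = 26.

26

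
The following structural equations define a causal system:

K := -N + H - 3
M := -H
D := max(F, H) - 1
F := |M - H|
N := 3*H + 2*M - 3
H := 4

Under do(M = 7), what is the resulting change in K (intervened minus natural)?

do(M=7) replaces the equation M := -H with the constant M = 7.
N = 3*H + 2*M - 3  [with H=4, M=7]  = 23
K = -N + H - 3  [with N=23, H=4]  = -22
Without intervention: M = -H  [with H=4]  = -4; N = 3*H + 2*M - 3  [with H=4, M=-4]  = 1; K = -N + H - 3  [with N=1, H=4]  = 0.
Change = -22 − 0 = -22.

-22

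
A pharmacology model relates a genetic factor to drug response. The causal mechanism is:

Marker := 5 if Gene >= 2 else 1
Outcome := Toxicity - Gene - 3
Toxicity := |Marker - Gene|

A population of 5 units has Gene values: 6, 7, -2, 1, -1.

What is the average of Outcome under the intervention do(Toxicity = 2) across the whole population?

-3.2

Under do(Toxicity=2), Toxicity's equation is replaced by Toxicity=2 for every unit. Per-unit Outcome: -7, -8, 1, -2, 0. Mean = -3.2.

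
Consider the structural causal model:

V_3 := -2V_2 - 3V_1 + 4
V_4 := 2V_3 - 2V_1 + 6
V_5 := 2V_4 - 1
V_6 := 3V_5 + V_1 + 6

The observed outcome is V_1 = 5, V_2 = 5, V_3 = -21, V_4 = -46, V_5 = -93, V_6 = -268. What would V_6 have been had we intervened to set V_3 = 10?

The intervention breaks the incoming arrows to V_3: V_3 := -2V_2 - 3V_1 + 4 no longer applies, and V_3 = 10.
V_4 = 2V_3 - 2V_1 + 6  [with V_3=10, V_1=5]  = 16
V_5 = 2V_4 - 1  [with V_4=16]  = 31
V_6 = 3V_5 + V_1 + 6  [with V_5=31, V_1=5]  = 104

104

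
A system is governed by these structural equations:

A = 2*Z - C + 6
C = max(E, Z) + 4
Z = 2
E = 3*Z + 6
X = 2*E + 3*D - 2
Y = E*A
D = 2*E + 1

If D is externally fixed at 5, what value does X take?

Intervening sets D = 5 and removes its equation (D = 2*E + 1).
E = 3*Z + 6  [with Z=2]  = 12
X = 2*E + 3*D - 2  [with E=12, D=5]  = 37

37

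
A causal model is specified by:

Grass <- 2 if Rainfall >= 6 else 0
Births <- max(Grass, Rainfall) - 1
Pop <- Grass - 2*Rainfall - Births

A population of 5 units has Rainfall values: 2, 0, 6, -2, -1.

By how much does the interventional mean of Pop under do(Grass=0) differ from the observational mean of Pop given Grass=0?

-3.6

Under do(Grass=0), Grass's equation is replaced by Grass=0 for every unit. Per-unit Pop: -5, 1, -17, 5, 3. Mean = -2.6.
Conditioning on Grass=0 selects the 4 unit(s) with Rainfall ∈ {2, 0, -2, -1}. Their Pop values: -5, 1, 5, 3. Mean = 1.
Difference = -2.6 − 1 = -3.6.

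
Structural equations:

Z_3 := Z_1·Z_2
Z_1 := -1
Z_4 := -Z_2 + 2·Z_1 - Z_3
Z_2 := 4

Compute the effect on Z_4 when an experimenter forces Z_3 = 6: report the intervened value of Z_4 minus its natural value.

-10

The intervention breaks the incoming arrows to Z_3: Z_3 := Z_1·Z_2 no longer applies, and Z_3 = 6.
Z_4 = -Z_2 + 2·Z_1 - Z_3  [with Z_2=4, Z_1=-1, Z_3=6]  = -12
Without intervention: Z_3 = Z_1·Z_2  [with Z_1=-1, Z_2=4]  = -4; Z_4 = -Z_2 + 2·Z_1 - Z_3  [with Z_2=4, Z_1=-1, Z_3=-4]  = -2.
Change = -12 − (-2) = -10.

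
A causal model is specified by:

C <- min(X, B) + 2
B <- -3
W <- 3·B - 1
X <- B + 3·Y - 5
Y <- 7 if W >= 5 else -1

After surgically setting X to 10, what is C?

Intervening sets X = 10 and removes its equation (X <- B + 3·Y - 5).
C = min(X, B) + 2  [with X=10, B=-3]  = -1

-1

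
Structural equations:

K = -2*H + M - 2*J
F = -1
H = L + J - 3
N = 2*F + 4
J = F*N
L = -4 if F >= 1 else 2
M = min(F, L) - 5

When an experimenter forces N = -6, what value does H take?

Under do(N=-6), the mechanism N = 2*F + 4 is discarded; N is fixed at -6.
L = -4 if F >= 1 else 2  [with F=-1]  = 2
J = F*N  [with F=-1, N=-6]  = 6
H = L + J - 3  [with L=2, J=6]  = 5

5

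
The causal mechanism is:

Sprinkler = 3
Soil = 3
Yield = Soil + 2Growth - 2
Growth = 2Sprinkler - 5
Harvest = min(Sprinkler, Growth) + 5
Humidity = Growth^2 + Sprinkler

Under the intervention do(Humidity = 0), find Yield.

Intervening sets Humidity = 0 and removes its equation (Humidity = Growth^2 + Sprinkler).
No directed path runs from Humidity to Yield, so Yield keeps its natural value.
Growth = 2Sprinkler - 5  [with Sprinkler=3]  = 1
Yield = Soil + 2Growth - 2  [with Soil=3, Growth=1]  = 3

3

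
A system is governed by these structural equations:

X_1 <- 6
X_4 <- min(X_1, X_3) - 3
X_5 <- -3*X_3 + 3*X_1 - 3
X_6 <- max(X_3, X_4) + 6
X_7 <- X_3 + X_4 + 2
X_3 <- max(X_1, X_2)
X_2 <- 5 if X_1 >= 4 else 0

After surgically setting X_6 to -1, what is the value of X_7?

Intervening sets X_6 = -1 and removes its equation (X_6 <- max(X_3, X_4) + 6).
No directed path runs from X_6 to X_7, so X_7 keeps its natural value.
X_2 = 5 if X_1 >= 4 else 0  [with X_1=6]  = 5
X_3 = max(X_1, X_2)  [with X_1=6, X_2=5]  = 6
X_4 = min(X_1, X_3) - 3  [with X_1=6, X_3=6]  = 3
X_7 = X_3 + X_4 + 2  [with X_3=6, X_4=3]  = 11

11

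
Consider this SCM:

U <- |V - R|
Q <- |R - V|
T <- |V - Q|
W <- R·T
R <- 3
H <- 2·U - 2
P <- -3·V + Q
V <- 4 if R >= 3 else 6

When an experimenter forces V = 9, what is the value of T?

3

do(V=9) replaces the equation V <- 4 if R >= 3 else 6 with the constant V = 9.
Q = |R - V|  [with R=3, V=9]  = 6
T = |V - Q|  [with V=9, Q=6]  = 3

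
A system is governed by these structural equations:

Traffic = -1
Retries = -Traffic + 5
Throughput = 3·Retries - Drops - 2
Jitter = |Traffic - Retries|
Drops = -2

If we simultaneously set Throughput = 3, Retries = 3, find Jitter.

Under do(Throughput = 3, Retries = 3), each intervened variable's structural equation is replaced by its fixed value.
Jitter = |Traffic - Retries|  [with Traffic=-1, Retries=3]  = 4

4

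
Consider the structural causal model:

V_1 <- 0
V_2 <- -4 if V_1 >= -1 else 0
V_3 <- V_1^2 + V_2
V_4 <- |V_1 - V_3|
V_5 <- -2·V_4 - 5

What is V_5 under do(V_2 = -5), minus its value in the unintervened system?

do(V_2=-5) replaces the equation V_2 <- -4 if V_1 >= -1 else 0 with the constant V_2 = -5.
V_3 = V_1^2 + V_2  [with V_1=0, V_2=-5]  = -5
V_4 = |V_1 - V_3|  [with V_1=0, V_3=-5]  = 5
V_5 = -2·V_4 - 5  [with V_4=5]  = -15
Without intervention: V_2 = -4 if V_1 >= -1 else 0  [with V_1=0]  = -4; V_3 = V_1^2 + V_2  [with V_1=0, V_2=-4]  = -4; V_4 = |V_1 - V_3|  [with V_1=0, V_3=-4]  = 4; V_5 = -2·V_4 - 5  [with V_4=4]  = -13.
Change = -15 − (-13) = -2.

-2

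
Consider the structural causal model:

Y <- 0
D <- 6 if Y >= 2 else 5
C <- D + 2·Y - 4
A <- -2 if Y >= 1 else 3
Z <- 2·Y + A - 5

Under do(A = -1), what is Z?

-6

Intervening sets A = -1 and removes its equation (A <- -2 if Y >= 1 else 3).
Z = 2·Y + A - 5  [with Y=0, A=-1]  = -6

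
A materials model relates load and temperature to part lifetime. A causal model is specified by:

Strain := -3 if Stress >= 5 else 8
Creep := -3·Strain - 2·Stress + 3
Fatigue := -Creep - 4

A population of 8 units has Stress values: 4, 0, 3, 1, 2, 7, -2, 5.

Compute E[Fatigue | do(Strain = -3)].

-11

do(Strain=-3) breaks Strain's dependence on Stress. With Strain=-3 fixed, Fatigue across the units is -8, -16, -10, -14, -12, -2, -20, -6, mean -11.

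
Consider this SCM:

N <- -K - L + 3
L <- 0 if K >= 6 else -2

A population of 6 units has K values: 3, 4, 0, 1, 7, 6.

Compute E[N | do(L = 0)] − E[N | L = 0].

3

Under do(L=0), L's equation is replaced by L=0 for every unit. Per-unit N: 0, -1, 3, 2, -4, -3. Mean = -0.5.
E[N|L=0] averages over only the 2 units with L=0 (K = 7, 6): N = -4, -3, mean -3.5.
Difference = -0.5 − (-3.5) = 3.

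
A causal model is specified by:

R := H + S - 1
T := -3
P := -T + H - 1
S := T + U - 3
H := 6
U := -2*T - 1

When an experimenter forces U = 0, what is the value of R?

The intervention breaks the incoming arrows to U: U := -2*T - 1 no longer applies, and U = 0.
S = T + U - 3  [with T=-3, U=0]  = -6
R = H + S - 1  [with H=6, S=-6]  = -1

-1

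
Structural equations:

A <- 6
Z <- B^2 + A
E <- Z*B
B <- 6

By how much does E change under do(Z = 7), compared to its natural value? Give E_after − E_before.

The intervention breaks the incoming arrows to Z: Z <- B^2 + A no longer applies, and Z = 7.
E = Z*B  [with Z=7, B=6]  = 42
Without intervention: Z = B^2 + A  [with B=6, A=6]  = 42; E = Z*B  [with Z=42, B=6]  = 252.
Change = 42 − 252 = -210.

-210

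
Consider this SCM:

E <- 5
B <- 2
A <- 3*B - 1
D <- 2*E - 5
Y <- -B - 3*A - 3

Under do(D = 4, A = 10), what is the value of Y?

The joint intervention fixes D = 4, A = 10, removing each variable's own equation.
Y = -B - 3*A - 3  [with B=2, A=10]  = -35

-35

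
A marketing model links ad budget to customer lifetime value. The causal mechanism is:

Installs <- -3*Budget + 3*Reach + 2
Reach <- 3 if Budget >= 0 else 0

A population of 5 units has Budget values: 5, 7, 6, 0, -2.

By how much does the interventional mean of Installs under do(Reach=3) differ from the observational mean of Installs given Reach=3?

The intervention sets Reach=3 in all 5 units regardless of Budget. Recomputing Installs per unit gives -4, -10, -7, 11, 17; average 1.4.
Observing Reach=3 restricts to units where Reach's equation naturally yields 3: Budget ∈ {5, 7, 6, 0}. In that subpopulation Installs = -4, -10, -7, 11, mean -2.5.
Difference = 1.4 − (-2.5) = 3.9.

3.9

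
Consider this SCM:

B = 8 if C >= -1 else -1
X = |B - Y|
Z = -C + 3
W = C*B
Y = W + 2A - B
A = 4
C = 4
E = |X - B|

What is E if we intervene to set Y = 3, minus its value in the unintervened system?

-13

do(Y=3) replaces the equation Y = W + 2A - B with the constant Y = 3.
B = 8 if C >= -1 else -1  [with C=4]  = 8
X = |B - Y|  [with B=8, Y=3]  = 5
E = |X - B|  [with X=5, B=8]  = 3
Without intervention: B = 8 if C >= -1 else -1  [with C=4]  = 8; W = C*B  [with C=4, B=8]  = 32; Y = W + 2A - B  [with W=32, A=4, B=8]  = 32; X = |B - Y|  [with B=8, Y=32]  = 24; E = |X - B|  [with X=24, B=8]  = 16.
Change = 3 − 16 = -13.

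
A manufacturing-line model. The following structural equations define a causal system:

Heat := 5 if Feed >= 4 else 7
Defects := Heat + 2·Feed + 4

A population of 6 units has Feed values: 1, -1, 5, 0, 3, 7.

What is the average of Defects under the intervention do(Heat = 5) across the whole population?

do(Heat=5) breaks Heat's dependence on Feed. With Heat=5 fixed, Defects across the units is 11, 7, 19, 9, 15, 23, mean 14.

14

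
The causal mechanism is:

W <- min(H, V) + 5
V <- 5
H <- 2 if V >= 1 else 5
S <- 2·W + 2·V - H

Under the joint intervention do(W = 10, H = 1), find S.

29

The joint intervention fixes W = 10, H = 1, removing each variable's own equation.
S = 2·W + 2·V - H  [with W=10, V=5, H=1]  = 29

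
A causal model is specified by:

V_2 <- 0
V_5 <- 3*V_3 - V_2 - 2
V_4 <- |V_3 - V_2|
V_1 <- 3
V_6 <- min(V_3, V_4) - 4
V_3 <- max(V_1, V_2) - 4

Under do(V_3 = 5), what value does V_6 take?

The intervention breaks the incoming arrows to V_3: V_3 <- max(V_1, V_2) - 4 no longer applies, and V_3 = 5.
V_4 = |V_3 - V_2|  [with V_3=5, V_2=0]  = 5
V_6 = min(V_3, V_4) - 4  [with V_3=5, V_4=5]  = 1

1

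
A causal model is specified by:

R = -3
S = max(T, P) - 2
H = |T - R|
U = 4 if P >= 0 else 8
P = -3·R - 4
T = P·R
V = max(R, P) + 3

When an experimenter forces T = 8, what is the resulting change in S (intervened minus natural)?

The intervention breaks the incoming arrows to T: T = P·R no longer applies, and T = 8.
P = -3·R - 4  [with R=-3]  = 5
S = max(T, P) - 2  [with T=8, P=5]  = 6
Without intervention: P = -3·R - 4  [with R=-3]  = 5; T = P·R  [with P=5, R=-3]  = -15; S = max(T, P) - 2  [with T=-15, P=5]  = 3.
Change = 6 − 3 = 3.

3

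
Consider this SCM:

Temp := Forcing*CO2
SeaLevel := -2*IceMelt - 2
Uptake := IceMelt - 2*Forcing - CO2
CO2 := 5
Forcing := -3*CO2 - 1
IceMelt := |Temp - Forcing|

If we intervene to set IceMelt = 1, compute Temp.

-80

Under do(IceMelt=1), the mechanism IceMelt := |Temp - Forcing| is discarded; IceMelt is fixed at 1.
Since Temp is not a descendant of the intervened variable, it is unaffected.
Forcing = -3*CO2 - 1  [with CO2=5]  = -16
Temp = Forcing*CO2  [with Forcing=-16, CO2=5]  = -80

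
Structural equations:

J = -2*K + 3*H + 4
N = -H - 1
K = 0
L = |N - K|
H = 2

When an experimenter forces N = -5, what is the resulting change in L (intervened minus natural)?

2

Intervening sets N = -5 and removes its equation (N = -H - 1).
L = |N - K|  [with N=-5, K=0]  = 5
Without intervention: N = -H - 1  [with H=2]  = -3; L = |N - K|  [with N=-3, K=0]  = 3.
Change = 5 − 3 = 2.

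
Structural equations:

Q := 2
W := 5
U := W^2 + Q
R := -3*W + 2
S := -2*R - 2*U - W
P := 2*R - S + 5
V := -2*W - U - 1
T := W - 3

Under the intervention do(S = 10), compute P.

The intervention breaks the incoming arrows to S: S := -2*R - 2*U - W no longer applies, and S = 10.
R = -3*W + 2  [with W=5]  = -13
P = 2*R - S + 5  [with R=-13, S=10]  = -31

-31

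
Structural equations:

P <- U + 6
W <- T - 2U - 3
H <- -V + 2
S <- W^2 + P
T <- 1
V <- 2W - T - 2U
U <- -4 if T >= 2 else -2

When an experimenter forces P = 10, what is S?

Under do(P=10), the mechanism P <- U + 6 is discarded; P is fixed at 10.
U = -4 if T >= 2 else -2  [with T=1]  = -2
W = T - 2U - 3  [with T=1, U=-2]  = 2
S = W^2 + P  [with W=2, P=10]  = 14

14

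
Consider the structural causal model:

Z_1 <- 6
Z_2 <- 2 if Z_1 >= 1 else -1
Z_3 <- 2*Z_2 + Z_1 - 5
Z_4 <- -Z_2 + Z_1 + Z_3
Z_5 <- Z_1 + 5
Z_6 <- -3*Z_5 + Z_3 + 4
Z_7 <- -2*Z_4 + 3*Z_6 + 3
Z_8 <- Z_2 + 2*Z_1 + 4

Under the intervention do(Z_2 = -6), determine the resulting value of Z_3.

-11

The intervention breaks the incoming arrows to Z_2: Z_2 <- 2 if Z_1 >= 1 else -1 no longer applies, and Z_2 = -6.
Z_3 = 2*Z_2 + Z_1 - 5  [with Z_2=-6, Z_1=6]  = -11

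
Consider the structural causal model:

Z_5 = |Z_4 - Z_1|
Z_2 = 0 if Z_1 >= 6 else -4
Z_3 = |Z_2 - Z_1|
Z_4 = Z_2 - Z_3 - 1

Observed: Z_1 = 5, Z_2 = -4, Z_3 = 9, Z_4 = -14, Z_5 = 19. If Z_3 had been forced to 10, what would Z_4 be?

-15

The intervention breaks the incoming arrows to Z_3: Z_3 = |Z_2 - Z_1| no longer applies, and Z_3 = 10.
Z_2 = 0 if Z_1 >= 6 else -4  [with Z_1=5]  = -4
Z_4 = Z_2 - Z_3 - 1  [with Z_2=-4, Z_3=10]  = -15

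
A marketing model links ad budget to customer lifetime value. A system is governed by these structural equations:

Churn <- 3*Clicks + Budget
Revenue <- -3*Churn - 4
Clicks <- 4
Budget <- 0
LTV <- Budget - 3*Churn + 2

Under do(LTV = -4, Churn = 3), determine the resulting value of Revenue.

Under do(LTV = -4, Churn = 3), each intervened variable's structural equation is replaced by its fixed value.
Revenue = -3*Churn - 4  [with Churn=3]  = -13

-13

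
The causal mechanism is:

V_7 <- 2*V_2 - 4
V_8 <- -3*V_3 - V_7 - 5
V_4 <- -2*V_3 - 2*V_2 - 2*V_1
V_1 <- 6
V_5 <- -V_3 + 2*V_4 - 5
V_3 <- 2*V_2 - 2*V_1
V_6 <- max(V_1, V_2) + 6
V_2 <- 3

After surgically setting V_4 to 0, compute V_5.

Intervening sets V_4 = 0 and removes its equation (V_4 <- -2*V_3 - 2*V_2 - 2*V_1).
V_3 = 2*V_2 - 2*V_1  [with V_2=3, V_1=6]  = -6
V_5 = -V_3 + 2*V_4 - 5  [with V_3=-6, V_4=0]  = 1

1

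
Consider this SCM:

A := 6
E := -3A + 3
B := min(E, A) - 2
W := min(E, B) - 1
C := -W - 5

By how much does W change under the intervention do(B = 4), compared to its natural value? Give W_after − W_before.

The intervention breaks the incoming arrows to B: B := min(E, A) - 2 no longer applies, and B = 4.
E = -3A + 3  [with A=6]  = -15
W = min(E, B) - 1  [with E=-15, B=4]  = -16
Without intervention: E = -3A + 3  [with A=6]  = -15; B = min(E, A) - 2  [with E=-15, A=6]  = -17; W = min(E, B) - 1  [with E=-15, B=-17]  = -18.
Change = -16 − (-18) = 2.

2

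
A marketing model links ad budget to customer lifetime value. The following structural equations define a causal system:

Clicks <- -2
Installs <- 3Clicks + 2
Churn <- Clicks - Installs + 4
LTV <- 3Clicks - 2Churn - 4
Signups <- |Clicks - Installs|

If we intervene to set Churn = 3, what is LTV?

-16

Intervening sets Churn = 3 and removes its equation (Churn <- Clicks - Installs + 4).
LTV = 3Clicks - 2Churn - 4  [with Clicks=-2, Churn=3]  = -16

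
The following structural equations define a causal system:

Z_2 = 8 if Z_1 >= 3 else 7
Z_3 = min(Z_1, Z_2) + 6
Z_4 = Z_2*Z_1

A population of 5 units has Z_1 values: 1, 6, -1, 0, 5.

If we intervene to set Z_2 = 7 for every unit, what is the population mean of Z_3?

Every unit gets Z_2=7 under the intervention. Z_3 values become 7, 12, 5, 6, 11; E[Z_3|do(Z_2=7)] = 8.2.

8.2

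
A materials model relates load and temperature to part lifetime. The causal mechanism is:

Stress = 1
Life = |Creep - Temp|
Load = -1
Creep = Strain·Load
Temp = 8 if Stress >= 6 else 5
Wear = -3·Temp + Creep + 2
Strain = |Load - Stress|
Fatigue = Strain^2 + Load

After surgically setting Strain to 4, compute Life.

The intervention breaks the incoming arrows to Strain: Strain = |Load - Stress| no longer applies, and Strain = 4.
Temp = 8 if Stress >= 6 else 5  [with Stress=1]  = 5
Creep = Strain·Load  [with Strain=4, Load=-1]  = -4
Life = |Creep - Temp|  [with Creep=-4, Temp=5]  = 9

9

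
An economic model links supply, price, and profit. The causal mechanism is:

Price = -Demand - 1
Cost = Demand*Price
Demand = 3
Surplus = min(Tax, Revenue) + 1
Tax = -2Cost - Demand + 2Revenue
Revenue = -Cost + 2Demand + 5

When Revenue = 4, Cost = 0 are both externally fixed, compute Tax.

The joint intervention fixes Revenue = 4, Cost = 0, removing each variable's own equation.
Tax = -2Cost - Demand + 2Revenue  [with Cost=0, Demand=3, Revenue=4]  = 5

5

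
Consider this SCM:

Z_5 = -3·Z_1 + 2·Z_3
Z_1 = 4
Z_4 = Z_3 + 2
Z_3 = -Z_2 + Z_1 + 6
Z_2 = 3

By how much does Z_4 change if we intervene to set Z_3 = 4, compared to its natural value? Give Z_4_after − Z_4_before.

The intervention breaks the incoming arrows to Z_3: Z_3 = -Z_2 + Z_1 + 6 no longer applies, and Z_3 = 4.
Z_4 = Z_3 + 2  [with Z_3=4]  = 6
Without intervention: Z_3 = -Z_2 + Z_1 + 6  [with Z_2=3, Z_1=4]  = 7; Z_4 = Z_3 + 2  [with Z_3=7]  = 9.
Change = 6 − 9 = -3.

-3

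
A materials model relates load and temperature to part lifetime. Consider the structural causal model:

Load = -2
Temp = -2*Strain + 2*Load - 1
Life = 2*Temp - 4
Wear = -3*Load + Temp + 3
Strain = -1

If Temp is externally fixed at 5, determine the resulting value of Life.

6

do(Temp=5) replaces the equation Temp = -2*Strain + 2*Load - 1 with the constant Temp = 5.
Life = 2*Temp - 4  [with Temp=5]  = 6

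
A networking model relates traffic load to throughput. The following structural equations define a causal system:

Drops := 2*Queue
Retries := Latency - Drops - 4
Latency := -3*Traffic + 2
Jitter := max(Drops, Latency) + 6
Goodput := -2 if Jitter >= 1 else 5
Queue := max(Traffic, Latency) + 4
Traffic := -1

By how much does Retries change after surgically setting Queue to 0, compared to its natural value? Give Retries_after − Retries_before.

18

do(Queue=0) replaces the equation Queue := max(Traffic, Latency) + 4 with the constant Queue = 0.
Latency = -3*Traffic + 2  [with Traffic=-1]  = 5
Drops = 2*Queue  [with Queue=0]  = 0
Retries = Latency - Drops - 4  [with Latency=5, Drops=0]  = 1
Without intervention: Latency = -3*Traffic + 2  [with Traffic=-1]  = 5; Queue = max(Traffic, Latency) + 4  [with Traffic=-1, Latency=5]  = 9; Drops = 2*Queue  [with Queue=9]  = 18; Retries = Latency - Drops - 4  [with Latency=5, Drops=18]  = -17.
Change = 1 − (-17) = 18.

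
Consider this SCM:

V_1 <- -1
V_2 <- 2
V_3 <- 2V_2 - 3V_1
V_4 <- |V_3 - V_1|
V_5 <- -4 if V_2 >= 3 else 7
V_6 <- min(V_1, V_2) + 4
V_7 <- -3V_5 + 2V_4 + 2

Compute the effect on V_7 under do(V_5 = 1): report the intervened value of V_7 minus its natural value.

Under do(V_5=1), the mechanism V_5 <- -4 if V_2 >= 3 else 7 is discarded; V_5 is fixed at 1.
V_3 = 2V_2 - 3V_1  [with V_2=2, V_1=-1]  = 7
V_4 = |V_3 - V_1|  [with V_3=7, V_1=-1]  = 8
V_7 = -3V_5 + 2V_4 + 2  [with V_5=1, V_4=8]  = 15
Without intervention: V_3 = 2V_2 - 3V_1  [with V_2=2, V_1=-1]  = 7; V_4 = |V_3 - V_1|  [with V_3=7, V_1=-1]  = 8; V_5 = -4 if V_2 >= 3 else 7  [with V_2=2]  = 7; V_7 = -3V_5 + 2V_4 + 2  [with V_5=7, V_4=8]  = -3.
Change = 15 − (-3) = 18.

18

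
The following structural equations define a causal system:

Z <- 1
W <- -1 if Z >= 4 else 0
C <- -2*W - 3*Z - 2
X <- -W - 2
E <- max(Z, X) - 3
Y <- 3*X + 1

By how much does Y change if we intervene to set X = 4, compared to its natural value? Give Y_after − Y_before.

Under do(X=4), the mechanism X <- -W - 2 is discarded; X is fixed at 4.
Y = 3*X + 1  [with X=4]  = 13
Without intervention: W = -1 if Z >= 4 else 0  [with Z=1]  = 0; X = -W - 2  [with W=0]  = -2; Y = 3*X + 1  [with X=-2]  = -5.
Change = 13 − (-5) = 18.

18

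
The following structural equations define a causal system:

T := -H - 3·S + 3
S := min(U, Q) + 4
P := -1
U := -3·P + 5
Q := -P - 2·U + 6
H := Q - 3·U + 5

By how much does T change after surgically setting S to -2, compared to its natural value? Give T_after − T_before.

Under do(S=-2), the mechanism S := min(U, Q) + 4 is discarded; S is fixed at -2.
U = -3·P + 5  [with P=-1]  = 8
Q = -P - 2·U + 6  [with P=-1, U=8]  = -9
H = Q - 3·U + 5  [with Q=-9, U=8]  = -28
T = -H - 3·S + 3  [with H=-28, S=-2]  = 37
Without intervention: U = -3·P + 5  [with P=-1]  = 8; Q = -P - 2·U + 6  [with P=-1, U=8]  = -9; S = min(U, Q) + 4  [with U=8, Q=-9]  = -5; H = Q - 3·U + 5  [with Q=-9, U=8]  = -28; T = -H - 3·S + 3  [with H=-28, S=-5]  = 46.
Change = 37 − 46 = -9.

-9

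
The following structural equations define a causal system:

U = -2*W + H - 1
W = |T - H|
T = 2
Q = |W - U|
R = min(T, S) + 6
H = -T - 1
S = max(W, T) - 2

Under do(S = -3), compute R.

3

The intervention breaks the incoming arrows to S: S = max(W, T) - 2 no longer applies, and S = -3.
R = min(T, S) + 6  [with T=2, S=-3]  = 3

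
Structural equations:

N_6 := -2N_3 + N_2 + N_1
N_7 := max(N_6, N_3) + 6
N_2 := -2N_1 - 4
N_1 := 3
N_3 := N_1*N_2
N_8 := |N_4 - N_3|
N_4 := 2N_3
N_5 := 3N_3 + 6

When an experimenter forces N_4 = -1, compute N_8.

29

do(N_4=-1) replaces the equation N_4 := 2N_3 with the constant N_4 = -1.
N_2 = -2N_1 - 4  [with N_1=3]  = -10
N_3 = N_1*N_2  [with N_1=3, N_2=-10]  = -30
N_8 = |N_4 - N_3|  [with N_4=-1, N_3=-30]  = 29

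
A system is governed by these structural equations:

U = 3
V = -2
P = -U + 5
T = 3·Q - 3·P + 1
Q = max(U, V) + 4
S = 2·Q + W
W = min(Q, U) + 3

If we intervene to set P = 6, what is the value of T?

4

Under do(P=6), the mechanism P = -U + 5 is discarded; P is fixed at 6.
Q = max(U, V) + 4  [with U=3, V=-2]  = 7
T = 3·Q - 3·P + 1  [with Q=7, P=6]  = 4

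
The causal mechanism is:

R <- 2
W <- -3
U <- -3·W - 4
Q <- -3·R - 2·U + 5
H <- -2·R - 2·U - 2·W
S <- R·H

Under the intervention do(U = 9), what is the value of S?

The intervention breaks the incoming arrows to U: U <- -3·W - 4 no longer applies, and U = 9.
H = -2·R - 2·U - 2·W  [with R=2, U=9, W=-3]  = -16
S = R·H  [with R=2, H=-16]  = -32

-32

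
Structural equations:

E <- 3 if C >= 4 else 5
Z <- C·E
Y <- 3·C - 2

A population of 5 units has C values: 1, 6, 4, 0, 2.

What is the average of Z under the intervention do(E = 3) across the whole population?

7.8

Under do(E=3), E's equation is replaced by E=3 for every unit. Per-unit Z: 3, 18, 12, 0, 6. Mean = 7.8.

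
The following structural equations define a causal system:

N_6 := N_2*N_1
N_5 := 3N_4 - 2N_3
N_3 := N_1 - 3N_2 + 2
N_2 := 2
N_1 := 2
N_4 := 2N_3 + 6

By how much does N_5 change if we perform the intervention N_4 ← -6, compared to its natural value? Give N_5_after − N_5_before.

-24

Intervening sets N_4 = -6 and removes its equation (N_4 := 2N_3 + 6).
N_3 = N_1 - 3N_2 + 2  [with N_1=2, N_2=2]  = -2
N_5 = 3N_4 - 2N_3  [with N_4=-6, N_3=-2]  = -14
Without intervention: N_3 = N_1 - 3N_2 + 2  [with N_1=2, N_2=2]  = -2; N_4 = 2N_3 + 6  [with N_3=-2]  = 2; N_5 = 3N_4 - 2N_3  [with N_4=2, N_3=-2]  = 10.
Change = -14 − 10 = -24.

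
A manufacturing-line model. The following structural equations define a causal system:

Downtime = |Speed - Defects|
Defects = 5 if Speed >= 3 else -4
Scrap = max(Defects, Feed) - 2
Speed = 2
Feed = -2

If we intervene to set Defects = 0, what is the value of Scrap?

The intervention breaks the incoming arrows to Defects: Defects = 5 if Speed >= 3 else -4 no longer applies, and Defects = 0.
Scrap = max(Defects, Feed) - 2  [with Defects=0, Feed=-2]  = -2

-2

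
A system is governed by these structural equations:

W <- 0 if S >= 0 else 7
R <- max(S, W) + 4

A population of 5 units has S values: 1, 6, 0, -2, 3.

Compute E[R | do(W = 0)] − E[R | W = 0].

-0.5

do(W=0) breaks W's dependence on S. With W=0 fixed, R across the units is 5, 10, 4, 4, 7, mean 6.
Observing W=0 restricts to units where W's equation naturally yields 0: S ∈ {1, 6, 0, 3}. In that subpopulation R = 5, 10, 4, 7, mean 6.5.
Difference = 6 − 6.5 = -0.5.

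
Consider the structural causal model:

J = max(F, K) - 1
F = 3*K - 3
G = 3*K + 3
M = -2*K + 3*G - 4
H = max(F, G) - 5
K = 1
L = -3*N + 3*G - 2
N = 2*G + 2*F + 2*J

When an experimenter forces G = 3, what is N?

6

Intervening sets G = 3 and removes its equation (G = 3*K + 3).
F = 3*K - 3  [with K=1]  = 0
J = max(F, K) - 1  [with F=0, K=1]  = 0
N = 2*G + 2*F + 2*J  [with G=3, F=0, J=0]  = 6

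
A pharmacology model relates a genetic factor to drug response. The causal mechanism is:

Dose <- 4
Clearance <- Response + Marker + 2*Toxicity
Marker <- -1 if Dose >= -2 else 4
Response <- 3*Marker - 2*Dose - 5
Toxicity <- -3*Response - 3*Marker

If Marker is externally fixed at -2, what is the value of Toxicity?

Under do(Marker=-2), the mechanism Marker <- -1 if Dose >= -2 else 4 is discarded; Marker is fixed at -2.
Response = 3*Marker - 2*Dose - 5  [with Marker=-2, Dose=4]  = -19
Toxicity = -3*Response - 3*Marker  [with Response=-19, Marker=-2]  = 63

63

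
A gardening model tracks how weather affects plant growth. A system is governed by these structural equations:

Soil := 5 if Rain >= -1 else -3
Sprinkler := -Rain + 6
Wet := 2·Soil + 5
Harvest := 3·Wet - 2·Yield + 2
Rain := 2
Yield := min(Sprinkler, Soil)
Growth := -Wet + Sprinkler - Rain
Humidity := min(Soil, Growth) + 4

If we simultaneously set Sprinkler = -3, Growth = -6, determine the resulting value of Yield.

The joint intervention fixes Sprinkler = -3, Growth = -6, removing each variable's own equation.
Soil = 5 if Rain >= -1 else -3  [with Rain=2]  = 5
Yield = min(Sprinkler, Soil)  [with Sprinkler=-3, Soil=5]  = -3

-3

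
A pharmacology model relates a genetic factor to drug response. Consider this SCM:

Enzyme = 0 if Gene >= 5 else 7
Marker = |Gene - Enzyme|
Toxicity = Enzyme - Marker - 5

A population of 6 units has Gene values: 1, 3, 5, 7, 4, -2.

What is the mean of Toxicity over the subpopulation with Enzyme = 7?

Observing Enzyme=7 restricts to units where Enzyme's equation naturally yields 7: Gene ∈ {1, 3, 4, -2}. In that subpopulation Toxicity = -4, -2, -1, -7, mean -3.5.

-3.5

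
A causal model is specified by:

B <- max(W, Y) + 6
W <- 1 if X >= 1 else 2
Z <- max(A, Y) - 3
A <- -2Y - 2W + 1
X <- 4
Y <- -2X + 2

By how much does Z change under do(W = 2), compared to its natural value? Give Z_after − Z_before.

Under do(W=2), the mechanism W <- 1 if X >= 1 else 2 is discarded; W is fixed at 2.
Y = -2X + 2  [with X=4]  = -6
A = -2Y - 2W + 1  [with Y=-6, W=2]  = 9
Z = max(A, Y) - 3  [with A=9, Y=-6]  = 6
Without intervention: W = 1 if X >= 1 else 2  [with X=4]  = 1; Y = -2X + 2  [with X=4]  = -6; A = -2Y - 2W + 1  [with Y=-6, W=1]  = 11; Z = max(A, Y) - 3  [with A=11, Y=-6]  = 8.
Change = 6 − 8 = -2.

-2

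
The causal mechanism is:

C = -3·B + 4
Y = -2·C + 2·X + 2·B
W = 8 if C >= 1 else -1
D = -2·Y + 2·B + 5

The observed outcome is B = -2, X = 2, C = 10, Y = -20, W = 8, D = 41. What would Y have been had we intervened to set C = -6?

12

The intervention breaks the incoming arrows to C: C = -3·B + 4 no longer applies, and C = -6.
Y = -2·C + 2·X + 2·B  [with C=-6, X=2, B=-2]  = 12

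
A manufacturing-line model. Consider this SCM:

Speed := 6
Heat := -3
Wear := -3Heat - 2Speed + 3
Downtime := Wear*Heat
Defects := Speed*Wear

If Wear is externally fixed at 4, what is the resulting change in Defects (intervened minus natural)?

24

The intervention breaks the incoming arrows to Wear: Wear := -3Heat - 2Speed + 3 no longer applies, and Wear = 4.
Defects = Speed*Wear  [with Speed=6, Wear=4]  = 24
Without intervention: Wear = -3Heat - 2Speed + 3  [with Heat=-3, Speed=6]  = 0; Defects = Speed*Wear  [with Speed=6, Wear=0]  = 0.
Change = 24 − 0 = 24.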